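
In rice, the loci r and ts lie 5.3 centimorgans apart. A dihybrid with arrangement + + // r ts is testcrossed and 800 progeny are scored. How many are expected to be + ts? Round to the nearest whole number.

A map distance of 5.3 centimorgans corresponds to a recombination frequency of 0.053.
The F1 is + + / r ts, so + ts is a recombinant gamete class with expected frequency r/2 = 0.053/2 = 0.0265.
Expected number = 0.0265 × 800 = 21.20 ≈ 21.

21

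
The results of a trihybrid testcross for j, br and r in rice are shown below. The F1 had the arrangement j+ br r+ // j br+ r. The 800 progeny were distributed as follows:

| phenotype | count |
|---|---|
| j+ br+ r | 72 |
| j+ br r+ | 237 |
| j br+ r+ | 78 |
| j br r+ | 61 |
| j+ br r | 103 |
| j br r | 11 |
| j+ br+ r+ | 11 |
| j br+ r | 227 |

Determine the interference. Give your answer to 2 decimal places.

The two rarest classes, j+ br+ r+ and j br r, are the double crossovers. Comparing them with the parentals, only the br allele has switched, so br is the middle locus and the order is j – br – r.
j–br: (133 + 22)/800 = 0.1938; br–r: (181 + 22)/800 = 0.2537.
Expected DCO frequency = 0.1938 × 0.2537 ≈ 0.04917; observed = 22/800 ≈ 0.02750.
Coefficient of coincidence = 0.02750/0.04917 ≈ 0.56; interference = 1 − 0.56 = 0.44.

0.44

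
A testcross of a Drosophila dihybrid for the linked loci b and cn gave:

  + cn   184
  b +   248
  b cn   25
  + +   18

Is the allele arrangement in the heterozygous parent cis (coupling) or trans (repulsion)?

The two most frequent classes are + cn (184) and b + (248); these are the parental (non-recombinant) types.
So the F1 carried + cn on one chromosome and b + on the other — the recessive alleles are on opposite chromosomes (trans / repulsion).

trans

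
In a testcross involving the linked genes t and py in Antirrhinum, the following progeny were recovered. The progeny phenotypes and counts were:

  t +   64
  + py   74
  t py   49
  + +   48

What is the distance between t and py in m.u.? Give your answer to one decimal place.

The two most frequent classes, + py (74) and t + (64), are the parental types, so the F1 was + py / t +.
The recombinant classes are + + and t py: 48 + 49 = 97.
Recombination frequency = 97/235 = 0.4128 ≈ 41.3%, i.e. 41.3 m.u.

41.3 m.u.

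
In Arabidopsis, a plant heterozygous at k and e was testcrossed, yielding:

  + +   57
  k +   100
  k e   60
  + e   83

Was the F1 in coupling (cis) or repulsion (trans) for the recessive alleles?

trans

The two most frequent classes are + e (83) and k + (100); these are the parental (non-recombinant) types.
So the F1 carried + e on one chromosome and k + on the other — the recessive alleles are on opposite chromosomes (trans / repulsion).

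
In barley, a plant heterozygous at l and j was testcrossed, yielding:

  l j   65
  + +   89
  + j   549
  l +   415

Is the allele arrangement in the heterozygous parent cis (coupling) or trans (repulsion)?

The two most frequent classes are + j (549) and l + (415); these are the parental (non-recombinant) types.
So the F1 carried + j on one chromosome and l + on the other — the recessive alleles are on opposite chromosomes (trans / repulsion).

trans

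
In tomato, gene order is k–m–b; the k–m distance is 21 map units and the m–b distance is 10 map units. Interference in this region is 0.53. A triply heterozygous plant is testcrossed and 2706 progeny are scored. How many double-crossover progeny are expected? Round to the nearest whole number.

Map distances give recombination frequencies of 0.210 and 0.100 for the two intervals.
With interference 0.53 (so coincidence = 0.47), expected double-crossover frequency = 0.210 × 0.100 × 0.47 = 0.00987.
Expected number = 0.00987 × 2706 = 26.71 ≈ 27.

27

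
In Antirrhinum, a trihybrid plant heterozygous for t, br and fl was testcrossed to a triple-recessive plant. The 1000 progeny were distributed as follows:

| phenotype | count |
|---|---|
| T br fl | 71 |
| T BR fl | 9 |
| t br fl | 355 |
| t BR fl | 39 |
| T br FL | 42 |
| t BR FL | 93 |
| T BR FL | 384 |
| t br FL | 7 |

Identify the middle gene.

The two most frequent reciprocal classes, T BR FL and t br fl, are the parental types, so the F1 was T BR FL / t br fl.
The two rarest classes, T BR fl and t br FL, are the double crossovers. Comparing them with the parentals, only the fl allele has switched, so fl is the middle locus and the order is br – fl – t.

fl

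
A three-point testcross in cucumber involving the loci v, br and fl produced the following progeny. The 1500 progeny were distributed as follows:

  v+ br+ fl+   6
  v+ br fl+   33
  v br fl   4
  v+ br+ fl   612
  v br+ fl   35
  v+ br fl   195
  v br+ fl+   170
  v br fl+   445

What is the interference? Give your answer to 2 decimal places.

0.49

The two most frequent reciprocal classes, v br fl+ and v+ br+ fl, are the parental types, so the F1 was v br fl+ / v+ br+ fl.
The two rarest classes, v br fl and v+ br+ fl+, are the double crossovers. Comparing them with the parentals, only the fl allele has switched, so fl is the middle locus and the order is v – fl – br.
v–fl: (68 + 10)/1500 = 0.0520; fl–br: (365 + 10)/1500 = 0.2500.
Expected DCO frequency = 0.0520 × 0.2500 ≈ 0.01300; observed = 10/1500 ≈ 0.00667.
Coefficient of coincidence = 0.00667/0.01300 ≈ 0.51; interference = 1 − 0.51 = 0.49.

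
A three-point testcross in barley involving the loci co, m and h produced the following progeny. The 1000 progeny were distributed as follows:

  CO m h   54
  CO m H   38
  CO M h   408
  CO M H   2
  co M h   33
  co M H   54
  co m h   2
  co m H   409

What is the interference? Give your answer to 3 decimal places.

0.524

The two most frequent reciprocal classes, CO M h and co m H, are the parental types, so the F1 was CO M h / co m H.
The two rarest classes, CO M H and co m h, are the double crossovers. Comparing them with the parentals, only the h allele has switched, so h is the middle locus and the order is m – h – co.
m–h: (108 + 4)/1000 = 0.1120; h–co: (71 + 4)/1000 = 0.0750.
Expected DCO frequency = 0.1120 × 0.0750 ≈ 0.00840; observed = 4/1000 ≈ 0.00400.
Coefficient of coincidence = 0.00400/0.00840 ≈ 0.476; interference = 1 − 0.476 = 0.524.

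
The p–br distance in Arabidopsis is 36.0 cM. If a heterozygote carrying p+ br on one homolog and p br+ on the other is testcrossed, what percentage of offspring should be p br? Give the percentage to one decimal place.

A map distance of 36.0 cM corresponds to a recombination frequency of 0.360.
The F1 is p+ br / p br+, so p br is a recombinant gamete class with expected frequency r/2 = 0.360/2 = 0.1800.
That is 0.1800 = 18.0% of the progeny.

18.0%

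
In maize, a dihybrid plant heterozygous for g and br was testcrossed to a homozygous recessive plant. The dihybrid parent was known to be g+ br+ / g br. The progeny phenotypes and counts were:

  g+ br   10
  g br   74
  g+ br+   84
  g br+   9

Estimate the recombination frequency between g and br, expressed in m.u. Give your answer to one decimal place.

10.7 m.u.

The recombinant classes are g+ br and g br+: 10 + 9 = 19.
Recombination frequency = 19/177 = 0.1073 ≈ 10.7%, i.e. 10.7 m.u.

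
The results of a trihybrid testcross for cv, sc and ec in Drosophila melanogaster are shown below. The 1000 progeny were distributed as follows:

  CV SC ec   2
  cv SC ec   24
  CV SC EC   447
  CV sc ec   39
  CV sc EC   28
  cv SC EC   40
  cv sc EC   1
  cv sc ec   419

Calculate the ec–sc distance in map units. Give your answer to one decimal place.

5.5 map units

The two most frequent reciprocal classes, cv sc ec and CV SC EC, are the parental types, so the F1 was cv sc ec / CV SC EC.
The two rarest classes, cv sc EC and CV SC ec, are the double crossovers. Comparing them with the parentals, only the ec allele has switched, so ec is the middle locus and the order is cv – ec – sc.
Crossovers in the ec–sc interval produce the single-crossover classes cv SC ec and CV sc EC (24 + 28 = 52) plus the double crossovers (3).
RF(ec–sc) = (52 + 3) / 1000 = 55/1000 = 0.0550 → 5.5 map units.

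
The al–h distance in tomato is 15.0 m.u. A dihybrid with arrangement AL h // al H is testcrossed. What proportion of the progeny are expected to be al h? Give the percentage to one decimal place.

A map distance of 15.0 m.u. corresponds to a recombination frequency of 0.150.
The F1 is AL h / al H, so al h is a recombinant gamete class with expected frequency r/2 = 0.150/2 = 0.0750.
That is 0.0750 = 7.5% of the progeny.

7.5%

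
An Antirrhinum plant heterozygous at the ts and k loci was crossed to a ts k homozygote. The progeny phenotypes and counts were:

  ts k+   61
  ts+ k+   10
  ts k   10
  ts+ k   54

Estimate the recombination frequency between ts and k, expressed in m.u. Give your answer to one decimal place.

14.8 m.u.

The two most frequent classes, ts+ k (54) and ts k+ (61), are the parental types, so the F1 was ts+ k / ts k+.
The recombinant classes are ts+ k+ and ts k: 10 + 10 = 20.
Recombination frequency = 20/135 = 0.1481 ≈ 14.8%, i.e. 14.8 m.u.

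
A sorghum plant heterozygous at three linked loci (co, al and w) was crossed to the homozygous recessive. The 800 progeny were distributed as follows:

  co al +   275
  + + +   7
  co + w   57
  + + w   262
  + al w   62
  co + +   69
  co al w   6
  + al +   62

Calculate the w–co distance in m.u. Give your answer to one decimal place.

The two most frequent reciprocal classes, co al + and + + w, are the parental types, so the F1 was co al + / + + w.
The two rarest classes, co al w and + + +, are the double crossovers. Comparing them with the parentals, only the w allele has switched, so w is the middle locus and the order is co – w – al.
Crossovers in the co–w interval produce the single-crossover classes + al + and co + w (62 + 57 = 119) plus the double crossovers (13).
RF(co–w) = (119 + 13) / 800 = 132/800 = 0.1650 → 16.5 m.u.

16.5 m.u.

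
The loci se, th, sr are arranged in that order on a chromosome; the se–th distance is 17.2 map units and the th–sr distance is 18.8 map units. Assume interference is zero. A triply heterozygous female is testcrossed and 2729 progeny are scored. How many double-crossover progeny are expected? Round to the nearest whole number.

88

Map distances give recombination frequencies of 0.172 and 0.188 for the two intervals.
With no interference, expected double-crossover frequency = 0.172 × 0.188 = 0.03234.
Expected number = 0.03234 × 2729 = 88.24 ≈ 88.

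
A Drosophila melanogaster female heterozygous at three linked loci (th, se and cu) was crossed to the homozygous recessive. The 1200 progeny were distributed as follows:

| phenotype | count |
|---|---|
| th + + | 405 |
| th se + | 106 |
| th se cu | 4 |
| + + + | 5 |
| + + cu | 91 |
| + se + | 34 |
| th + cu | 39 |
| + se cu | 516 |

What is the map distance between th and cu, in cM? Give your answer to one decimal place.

6.8 cM

The two most frequent reciprocal classes, + se cu and th + +, are the parental types, so the F1 was + se cu / th + +.
The two rarest classes, th se cu and + + +, are the double crossovers. Comparing them with the parentals, only the th allele has switched, so th is the middle locus and the order is cu – th – se.
Crossovers in the cu–th interval produce the single-crossover classes + se + and th + cu (34 + 39 = 73) plus the double crossovers (9).
RF(cu–th) = (73 + 9) / 1200 = 82/1200 = 0.0683 → 6.8 cM.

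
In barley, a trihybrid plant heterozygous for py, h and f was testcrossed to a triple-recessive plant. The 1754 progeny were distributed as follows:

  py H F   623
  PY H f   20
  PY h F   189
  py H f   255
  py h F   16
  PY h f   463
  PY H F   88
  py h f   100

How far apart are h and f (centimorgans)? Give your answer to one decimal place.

The two most frequent reciprocal classes, py H F and PY h f, are the parental types, so the F1 was py H F / PY h f.
The two rarest classes, py h F and PY H f, are the double crossovers. Comparing them with the parentals, only the h allele has switched, so h is the middle locus and the order is f – h – py.
Crossovers in the f–h interval produce the single-crossover classes py H f and PY h F (255 + 189 = 444) plus the double crossovers (36).
RF(f–h) = (444 + 36) / 1754 = 480/1754 = 0.2737 → 27.4 centimorgans.

27.4 centimorgans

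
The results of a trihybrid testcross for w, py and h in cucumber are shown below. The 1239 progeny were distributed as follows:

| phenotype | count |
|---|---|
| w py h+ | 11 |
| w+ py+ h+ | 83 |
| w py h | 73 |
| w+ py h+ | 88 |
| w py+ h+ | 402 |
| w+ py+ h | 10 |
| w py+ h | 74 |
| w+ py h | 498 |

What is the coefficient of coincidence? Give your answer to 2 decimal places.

The two most frequent reciprocal classes, w py+ h+ and w+ py h, are the parental types, so the F1 was w py+ h+ / w+ py h.
The two rarest classes, w py h+ and w+ py+ h, are the double crossovers. Comparing them with the parentals, only the py allele has switched, so py is the middle locus and the order is h – py – w.
h–py: (162 + 21)/1239 = 0.1477; py–w: (156 + 21)/1239 = 0.1429.
Expected DCO frequency = 0.1477 × 0.1429 ≈ 0.02111; observed = 21/1239 ≈ 0.01695.
Coefficient of coincidence = 0.01695/0.02111 ≈ 0.80.

0.80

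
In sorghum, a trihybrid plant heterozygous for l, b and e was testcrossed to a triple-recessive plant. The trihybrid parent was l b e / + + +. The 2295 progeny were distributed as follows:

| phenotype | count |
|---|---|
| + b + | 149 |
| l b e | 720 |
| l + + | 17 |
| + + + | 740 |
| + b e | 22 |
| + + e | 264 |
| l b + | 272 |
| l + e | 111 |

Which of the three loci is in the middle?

The two rarest classes, + b e and l + +, are the double crossovers. Comparing them with the parentals, only the l allele has switched, so l is the middle locus and the order is e – l – b.

l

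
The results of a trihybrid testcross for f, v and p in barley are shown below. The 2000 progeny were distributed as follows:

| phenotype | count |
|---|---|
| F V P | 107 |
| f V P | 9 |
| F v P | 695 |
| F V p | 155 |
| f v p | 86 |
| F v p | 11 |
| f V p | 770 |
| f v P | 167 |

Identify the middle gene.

The two most frequent reciprocal classes, F v P and f V p, are the parental types, so the F1 was F v P / f V p.
The two rarest classes, F v p and f V P, are the double crossovers. Comparing them with the parentals, only the p allele has switched, so p is the middle locus and the order is v – p – f.

p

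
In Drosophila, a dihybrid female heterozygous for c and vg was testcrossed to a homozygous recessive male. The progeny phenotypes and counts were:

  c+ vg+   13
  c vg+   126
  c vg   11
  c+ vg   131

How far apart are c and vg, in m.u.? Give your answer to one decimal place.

The two most frequent classes, c+ vg (131) and c vg+ (126), are the parental types, so the F1 was c+ vg / c vg+.
The recombinant classes are c+ vg+ and c vg: 13 + 11 = 24.
Recombination frequency = 24/281 = 0.0854 ≈ 8.5%, i.e. 8.5 m.u.

8.5 m.u.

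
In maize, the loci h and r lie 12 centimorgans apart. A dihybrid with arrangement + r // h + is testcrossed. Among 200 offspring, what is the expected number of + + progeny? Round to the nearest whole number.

12

A map distance of 12 centimorgans corresponds to a recombination frequency of 0.120.
The F1 is + r / h +, so + + is a recombinant gamete class with expected frequency r/2 = 0.120/2 = 0.0600.
Expected number = 0.0600 × 200 = 12.00 ≈ 12.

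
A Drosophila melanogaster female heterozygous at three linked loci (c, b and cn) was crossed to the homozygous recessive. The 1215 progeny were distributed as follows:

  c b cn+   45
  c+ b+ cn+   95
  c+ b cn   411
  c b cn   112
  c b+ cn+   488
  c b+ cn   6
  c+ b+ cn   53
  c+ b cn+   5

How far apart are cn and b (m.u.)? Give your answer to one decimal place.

The two most frequent reciprocal classes, c+ b cn and c b+ cn+, are the parental types, so the F1 was c+ b cn / c b+ cn+.
The two rarest classes, c+ b cn+ and c b+ cn, are the double crossovers. Comparing them with the parentals, only the cn allele has switched, so cn is the middle locus and the order is b – cn – c.
Crossovers in the b–cn interval produce the single-crossover classes c+ b+ cn and c b cn+ (53 + 45 = 98) plus the double crossovers (11).
RF(b–cn) = (98 + 11) / 1215 = 109/1215 = 0.0897 → 9.0 m.u.

9.0 m.u.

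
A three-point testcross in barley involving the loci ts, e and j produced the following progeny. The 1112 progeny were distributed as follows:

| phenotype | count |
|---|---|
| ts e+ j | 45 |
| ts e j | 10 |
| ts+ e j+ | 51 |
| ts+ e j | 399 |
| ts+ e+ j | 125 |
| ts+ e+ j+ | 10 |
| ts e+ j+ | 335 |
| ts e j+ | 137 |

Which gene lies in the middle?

ts

The two most frequent reciprocal classes, ts+ e j and ts e+ j+, are the parental types, so the F1 was ts+ e j / ts e+ j+.
The two rarest classes, ts e j and ts+ e+ j+, are the double crossovers. Comparing them with the parentals, only the ts allele has switched, so ts is the middle locus and the order is j – ts – e.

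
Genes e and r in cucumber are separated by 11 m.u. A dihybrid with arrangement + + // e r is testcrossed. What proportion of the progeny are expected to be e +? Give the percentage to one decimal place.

A map distance of 11 m.u. corresponds to a recombination frequency of 0.110.
The F1 is + + / e r, so e + is a recombinant gamete class with expected frequency r/2 = 0.110/2 = 0.0550.
That is 0.0550 = 5.5% of the progeny.

5.5%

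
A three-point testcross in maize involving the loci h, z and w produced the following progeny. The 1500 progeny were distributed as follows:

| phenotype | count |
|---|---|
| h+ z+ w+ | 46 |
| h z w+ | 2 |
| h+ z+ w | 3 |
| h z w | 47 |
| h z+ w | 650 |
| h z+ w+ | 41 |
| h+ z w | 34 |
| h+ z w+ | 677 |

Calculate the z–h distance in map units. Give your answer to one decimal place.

6.5 map units

The two most frequent reciprocal classes, h+ z w+ and h z+ w, are the parental types, so the F1 was h+ z w+ / h z+ w.
The two rarest classes, h z w+ and h+ z+ w, are the double crossovers. Comparing them with the parentals, only the h allele has switched, so h is the middle locus and the order is w – h – z.
Crossovers in the h–z interval produce the single-crossover classes h+ z+ w+ and h z w (46 + 47 = 93) plus the double crossovers (5).
RF(h–z) = (93 + 5) / 1500 = 98/1500 = 0.0653 → 6.5 map units.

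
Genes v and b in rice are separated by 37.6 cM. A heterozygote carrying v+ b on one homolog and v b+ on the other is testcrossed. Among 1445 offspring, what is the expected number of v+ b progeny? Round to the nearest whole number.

451

A map distance of 37.6 cM corresponds to a recombination frequency of 0.376.
The F1 is v+ b / v b+, so v+ b is a parental gamete class with expected frequency (1 − r)/2 = 0.624/2 = 0.3120.
Expected number = 0.3120 × 1445 = 450.84 ≈ 451.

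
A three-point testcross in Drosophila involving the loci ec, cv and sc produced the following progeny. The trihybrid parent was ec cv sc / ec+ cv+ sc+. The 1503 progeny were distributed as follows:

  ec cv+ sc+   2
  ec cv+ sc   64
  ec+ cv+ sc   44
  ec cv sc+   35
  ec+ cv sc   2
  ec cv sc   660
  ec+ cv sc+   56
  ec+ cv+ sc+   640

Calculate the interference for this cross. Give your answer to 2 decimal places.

The two rarest classes, ec+ cv sc and ec cv+ sc+, are the double crossovers. Comparing them with the parentals, only the ec allele has switched, so ec is the middle locus and the order is sc – ec – cv.
sc–ec: (79 + 4)/1503 = 0.0552; ec–cv: (120 + 4)/1503 = 0.0825.
Expected DCO frequency = 0.0552 × 0.0825 ≈ 0.00455; observed = 4/1503 ≈ 0.00266.
Coefficient of coincidence = 0.00266/0.00455 ≈ 0.58; interference = 1 − 0.58 = 0.42.

0.42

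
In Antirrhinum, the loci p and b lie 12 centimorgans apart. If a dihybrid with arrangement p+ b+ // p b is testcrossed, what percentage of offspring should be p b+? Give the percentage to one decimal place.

A map distance of 12 centimorgans corresponds to a recombination frequency of 0.120.
The F1 is p+ b+ / p b, so p b+ is a recombinant gamete class with expected frequency r/2 = 0.120/2 = 0.0600.
That is 0.0600 = 6.0% of the progeny.

6.0%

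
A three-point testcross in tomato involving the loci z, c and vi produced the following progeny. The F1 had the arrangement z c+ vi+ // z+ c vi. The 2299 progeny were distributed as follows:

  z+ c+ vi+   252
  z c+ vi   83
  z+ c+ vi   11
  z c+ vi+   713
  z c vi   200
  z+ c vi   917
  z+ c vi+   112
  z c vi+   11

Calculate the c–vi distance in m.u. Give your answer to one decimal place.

The two rarest classes, z c vi+ and z+ c+ vi, are the double crossovers. Comparing them with the parentals, only the c allele has switched, so c is the middle locus and the order is z – c – vi.
Crossovers in the c–vi interval produce the single-crossover classes z c+ vi and z+ c vi+ (83 + 112 = 195) plus the double crossovers (22).
RF(c–vi) = (195 + 22) / 2299 = 217/2299 = 0.0944 → 9.4 m.u.

9.4 m.u.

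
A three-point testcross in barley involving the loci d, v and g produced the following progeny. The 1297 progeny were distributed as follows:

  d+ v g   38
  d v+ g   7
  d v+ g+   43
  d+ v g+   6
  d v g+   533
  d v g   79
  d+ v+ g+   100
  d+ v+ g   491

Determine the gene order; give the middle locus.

d

The two most frequent reciprocal classes, d v g+ and d+ v+ g, are the parental types, so the F1 was d v g+ / d+ v+ g.
The two rarest classes, d+ v g+ and d v+ g, are the double crossovers. Comparing them with the parentals, only the d allele has switched, so d is the middle locus and the order is v – d – g.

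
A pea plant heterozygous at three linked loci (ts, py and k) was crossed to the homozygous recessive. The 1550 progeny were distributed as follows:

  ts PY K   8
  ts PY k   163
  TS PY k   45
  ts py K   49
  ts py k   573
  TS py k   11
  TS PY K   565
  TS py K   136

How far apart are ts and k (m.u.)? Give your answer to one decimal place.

The two most frequent reciprocal classes, ts py k and TS PY K, are the parental types, so the F1 was ts py k / TS PY K.
The two rarest classes, TS py k and ts PY K, are the double crossovers. Comparing them with the parentals, only the ts allele has switched, so ts is the middle locus and the order is k – ts – py.
Crossovers in the k–ts interval produce the single-crossover classes ts py K and TS PY k (49 + 45 = 94) plus the double crossovers (19).
RF(k–ts) = (94 + 19) / 1550 = 113/1550 = 0.0729 → 7.3 m.u.

7.3 m.u.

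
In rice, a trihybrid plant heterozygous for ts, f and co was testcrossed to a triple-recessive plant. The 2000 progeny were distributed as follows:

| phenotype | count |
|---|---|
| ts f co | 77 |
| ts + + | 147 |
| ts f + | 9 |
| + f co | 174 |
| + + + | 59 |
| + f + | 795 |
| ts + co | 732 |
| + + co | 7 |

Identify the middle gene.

ts

The two most frequent reciprocal classes, ts + co and + f +, are the parental types, so the F1 was ts + co / + f +.
The two rarest classes, + + co and ts f +, are the double crossovers. Comparing them with the parentals, only the ts allele has switched, so ts is the middle locus and the order is f – ts – co.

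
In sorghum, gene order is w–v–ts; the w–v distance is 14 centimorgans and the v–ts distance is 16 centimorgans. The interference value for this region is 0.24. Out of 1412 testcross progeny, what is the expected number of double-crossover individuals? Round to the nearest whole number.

Map distances give recombination frequencies of 0.140 and 0.160 for the two intervals.
With interference 0.24 (so coincidence = 0.76), expected double-crossover frequency = 0.140 × 0.160 × 0.76 = 0.01702.
Expected number = 0.01702 × 1412 = 24.04 ≈ 24.

24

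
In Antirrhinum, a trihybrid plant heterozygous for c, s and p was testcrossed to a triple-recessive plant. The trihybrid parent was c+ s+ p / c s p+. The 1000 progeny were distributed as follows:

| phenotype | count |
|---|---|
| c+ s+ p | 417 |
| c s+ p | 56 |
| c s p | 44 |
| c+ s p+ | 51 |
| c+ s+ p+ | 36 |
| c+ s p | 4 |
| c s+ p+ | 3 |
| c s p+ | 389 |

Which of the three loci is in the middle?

The two rarest classes, c+ s p and c s+ p+, are the double crossovers. Comparing them with the parentals, only the s allele has switched, so s is the middle locus and the order is p – s – c.

s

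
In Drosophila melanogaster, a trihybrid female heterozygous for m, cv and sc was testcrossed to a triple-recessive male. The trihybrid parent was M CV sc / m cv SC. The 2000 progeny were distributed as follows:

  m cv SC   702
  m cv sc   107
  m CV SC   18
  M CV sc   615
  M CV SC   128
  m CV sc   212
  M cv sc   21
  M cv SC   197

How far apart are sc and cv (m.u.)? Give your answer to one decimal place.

The two rarest classes, M cv sc and m CV SC, are the double crossovers. Comparing them with the parentals, only the cv allele has switched, so cv is the middle locus and the order is sc – cv – m.
Crossovers in the sc–cv interval produce the single-crossover classes M CV SC and m cv sc (128 + 107 = 235) plus the double crossovers (39).
RF(sc–cv) = (235 + 39) / 2000 = 274/2000 = 0.1370 → 13.7 m.u.

13.7 m.u.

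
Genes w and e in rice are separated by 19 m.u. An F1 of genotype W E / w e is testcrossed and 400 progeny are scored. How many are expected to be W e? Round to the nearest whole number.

A map distance of 19 m.u. corresponds to a recombination frequency of 0.190.
The F1 is W E / w e, so W e is a recombinant gamete class with expected frequency r/2 = 0.190/2 = 0.0950.
Expected number = 0.0950 × 400 = 38.00 ≈ 38.

38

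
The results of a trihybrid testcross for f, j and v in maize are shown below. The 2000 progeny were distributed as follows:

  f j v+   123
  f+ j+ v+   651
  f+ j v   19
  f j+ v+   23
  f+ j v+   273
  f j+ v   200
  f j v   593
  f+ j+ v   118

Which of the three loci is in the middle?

The two most frequent reciprocal classes, f+ j+ v+ and f j v, are the parental types, so the F1 was f+ j+ v+ / f j v.
The two rarest classes, f j+ v+ and f+ j v, are the double crossovers. Comparing them with the parentals, only the f allele has switched, so f is the middle locus and the order is v – f – j.

f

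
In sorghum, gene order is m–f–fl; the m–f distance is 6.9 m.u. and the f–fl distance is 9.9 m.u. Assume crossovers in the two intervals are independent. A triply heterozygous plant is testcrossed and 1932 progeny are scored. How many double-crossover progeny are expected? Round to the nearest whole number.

13

Map distances give recombination frequencies of 0.069 and 0.099 for the two intervals.
With no interference, expected double-crossover frequency = 0.069 × 0.099 = 0.00683.
Expected number = 0.00683 × 1932 = 13.20 ≈ 13.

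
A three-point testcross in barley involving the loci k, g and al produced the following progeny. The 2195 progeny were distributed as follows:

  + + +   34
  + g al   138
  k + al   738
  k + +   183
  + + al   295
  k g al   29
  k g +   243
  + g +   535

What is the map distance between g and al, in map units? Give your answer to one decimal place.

The two most frequent reciprocal classes, + g + and k + al, are the parental types, so the F1 was + g + / k + al.
The two rarest classes, + + + and k g al, are the double crossovers. Comparing them with the parentals, only the g allele has switched, so g is the middle locus and the order is al – g – k.
Crossovers in the al–g interval produce the single-crossover classes + g al and k + + (138 + 183 = 321) plus the double crossovers (63).
RF(al–g) = (321 + 63) / 2195 = 384/2195 = 0.1749 → 17.5 map units.

17.5 map units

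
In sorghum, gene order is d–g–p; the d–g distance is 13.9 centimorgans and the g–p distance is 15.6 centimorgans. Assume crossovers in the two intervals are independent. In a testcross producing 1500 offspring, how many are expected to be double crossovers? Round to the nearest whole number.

33

Map distances give recombination frequencies of 0.139 and 0.156 for the two intervals.
With no interference, expected double-crossover frequency = 0.139 × 0.156 = 0.02168.
Expected number = 0.02168 × 1500 = 32.53 ≈ 33.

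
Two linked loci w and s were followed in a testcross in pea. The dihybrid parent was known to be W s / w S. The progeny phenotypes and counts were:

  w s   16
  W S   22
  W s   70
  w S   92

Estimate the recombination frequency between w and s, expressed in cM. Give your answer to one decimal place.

The recombinant classes are W S and w s: 22 + 16 = 38.
Recombination frequency = 38/200 = 0.1900 ≈ 19.0%, i.e. 19.0 cM.

19.0 cM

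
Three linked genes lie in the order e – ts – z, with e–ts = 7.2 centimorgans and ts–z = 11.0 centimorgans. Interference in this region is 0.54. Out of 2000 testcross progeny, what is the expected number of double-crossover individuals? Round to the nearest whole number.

7

Map distances give recombination frequencies of 0.072 and 0.110 for the two intervals.
With interference 0.54 (so coincidence = 0.46), expected double-crossover frequency = 0.072 × 0.110 × 0.46 = 0.00364.
Expected number = 0.00364 × 2000 = 7.29 ≈ 7.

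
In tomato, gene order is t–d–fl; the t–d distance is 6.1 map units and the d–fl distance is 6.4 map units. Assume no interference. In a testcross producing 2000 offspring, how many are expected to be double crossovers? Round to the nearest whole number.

Map distances give recombination frequencies of 0.061 and 0.064 for the two intervals.
With no interference, expected double-crossover frequency = 0.061 × 0.064 = 0.00390.
Expected number = 0.00390 × 2000 = 7.81 ≈ 8.

8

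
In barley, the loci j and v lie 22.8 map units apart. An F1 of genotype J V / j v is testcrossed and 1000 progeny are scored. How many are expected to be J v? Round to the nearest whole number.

114

A map distance of 22.8 map units corresponds to a recombination frequency of 0.228.
The F1 is J V / j v, so J v is a recombinant gamete class with expected frequency r/2 = 0.228/2 = 0.1140.
Expected number = 0.1140 × 1000 = 114.00 ≈ 114.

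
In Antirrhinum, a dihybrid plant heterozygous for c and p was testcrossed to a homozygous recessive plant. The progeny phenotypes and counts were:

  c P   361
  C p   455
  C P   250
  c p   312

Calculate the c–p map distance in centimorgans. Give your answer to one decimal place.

The two most frequent classes, C p (455) and c P (361), are the parental types, so the F1 was C p / c P.
The recombinant classes are C P and c p: 250 + 312 = 562.
Recombination frequency = 562/1378 = 0.4078 ≈ 40.8%, i.e. 40.8 centimorgans.

40.8 centimorgans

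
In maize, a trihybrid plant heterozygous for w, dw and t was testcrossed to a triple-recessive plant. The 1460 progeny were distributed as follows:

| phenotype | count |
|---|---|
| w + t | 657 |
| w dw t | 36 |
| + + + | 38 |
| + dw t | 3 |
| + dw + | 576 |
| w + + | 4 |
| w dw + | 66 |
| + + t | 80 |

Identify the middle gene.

t

The two most frequent reciprocal classes, w + t and + dw +, are the parental types, so the F1 was w + t / + dw +.
The two rarest classes, w + + and + dw t, are the double crossovers. Comparing them with the parentals, only the t allele has switched, so t is the middle locus and the order is dw – t – w.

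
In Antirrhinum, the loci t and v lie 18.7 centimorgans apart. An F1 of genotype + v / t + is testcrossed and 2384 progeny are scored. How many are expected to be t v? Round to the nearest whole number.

223

A map distance of 18.7 centimorgans corresponds to a recombination frequency of 0.187.
The F1 is + v / t +, so t v is a recombinant gamete class with expected frequency r/2 = 0.187/2 = 0.0935.
Expected number = 0.0935 × 2384 = 222.90 ≈ 223.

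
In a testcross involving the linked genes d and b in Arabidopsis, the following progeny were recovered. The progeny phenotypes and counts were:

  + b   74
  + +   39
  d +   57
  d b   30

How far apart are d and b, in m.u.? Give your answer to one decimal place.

The two most frequent classes, + b (74) and d + (57), are the parental types, so the F1 was + b / d +.
The recombinant classes are + + and d b: 39 + 30 = 69.
Recombination frequency = 69/200 = 0.3450 ≈ 34.5%, i.e. 34.5 m.u.

34.5 m.u.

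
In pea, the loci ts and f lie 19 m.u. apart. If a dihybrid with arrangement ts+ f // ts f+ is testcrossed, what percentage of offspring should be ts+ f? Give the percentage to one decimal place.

40.5%

A map distance of 19 m.u. corresponds to a recombination frequency of 0.190.
The F1 is ts+ f / ts f+, so ts+ f is a parental gamete class with expected frequency (1 − r)/2 = 0.810/2 = 0.4050.
That is 0.4050 = 40.5% of the progeny.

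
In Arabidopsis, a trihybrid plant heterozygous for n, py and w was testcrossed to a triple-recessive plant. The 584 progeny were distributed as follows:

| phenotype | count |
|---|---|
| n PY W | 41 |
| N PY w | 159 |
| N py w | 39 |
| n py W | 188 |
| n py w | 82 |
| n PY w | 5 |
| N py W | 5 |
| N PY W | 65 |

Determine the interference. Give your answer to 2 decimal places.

0.59

The two most frequent reciprocal classes, n py W and N PY w, are the parental types, so the F1 was n py W / N PY w.
The two rarest classes, N py W and n PY w, are the double crossovers. Comparing them with the parentals, only the n allele has switched, so n is the middle locus and the order is py – n – w.
py–n: (80 + 10)/584 = 0.1541; n–w: (147 + 10)/584 = 0.2688.
Expected DCO frequency = 0.1541 × 0.2688 ≈ 0.04142; observed = 10/584 ≈ 0.01712.
Coefficient of coincidence = 0.01712/0.04142 ≈ 0.41; interference = 1 − 0.41 = 0.59.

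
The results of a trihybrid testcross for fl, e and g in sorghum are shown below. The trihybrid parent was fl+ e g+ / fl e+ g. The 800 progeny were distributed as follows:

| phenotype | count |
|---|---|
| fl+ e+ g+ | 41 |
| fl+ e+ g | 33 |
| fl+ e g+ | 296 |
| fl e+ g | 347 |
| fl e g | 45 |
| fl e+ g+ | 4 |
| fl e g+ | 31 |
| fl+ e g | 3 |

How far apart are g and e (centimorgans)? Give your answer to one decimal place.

The two rarest classes, fl+ e g and fl e+ g+, are the double crossovers. Comparing them with the parentals, only the g allele has switched, so g is the middle locus and the order is e – g – fl.
Crossovers in the e–g interval produce the single-crossover classes fl+ e+ g+ and fl e g (41 + 45 = 86) plus the double crossovers (7).
RF(e–g) = (86 + 7) / 800 = 93/800 = 0.1163 → 11.6 centimorgans.

11.6 centimorgans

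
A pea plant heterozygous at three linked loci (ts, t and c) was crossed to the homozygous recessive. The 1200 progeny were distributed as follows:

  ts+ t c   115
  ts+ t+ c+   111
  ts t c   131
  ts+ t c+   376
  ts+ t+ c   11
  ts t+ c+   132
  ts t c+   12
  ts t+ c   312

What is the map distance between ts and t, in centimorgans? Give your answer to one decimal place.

The two most frequent reciprocal classes, ts t+ c and ts+ t c+, are the parental types, so the F1 was ts t+ c / ts+ t c+.
The two rarest classes, ts+ t+ c and ts t c+, are the double crossovers. Comparing them with the parentals, only the ts allele has switched, so ts is the middle locus and the order is t – ts – c.
Crossovers in the t–ts interval produce the single-crossover classes ts t c and ts+ t+ c+ (131 + 111 = 242) plus the double crossovers (23).
RF(t–ts) = (242 + 23) / 1200 = 265/1200 = 0.2208 → 22.1 centimorgans.

22.1 centimorgans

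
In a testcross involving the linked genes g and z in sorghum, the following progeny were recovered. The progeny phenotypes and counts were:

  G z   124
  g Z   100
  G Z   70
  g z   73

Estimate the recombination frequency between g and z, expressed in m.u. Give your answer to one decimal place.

39.0 m.u.

The two most frequent classes, G z (124) and g Z (100), are the parental types, so the F1 was G z / g Z.
The recombinant classes are G Z and g z: 70 + 73 = 143.
Recombination frequency = 143/367 = 0.3896 ≈ 39.0%, i.e. 39.0 m.u.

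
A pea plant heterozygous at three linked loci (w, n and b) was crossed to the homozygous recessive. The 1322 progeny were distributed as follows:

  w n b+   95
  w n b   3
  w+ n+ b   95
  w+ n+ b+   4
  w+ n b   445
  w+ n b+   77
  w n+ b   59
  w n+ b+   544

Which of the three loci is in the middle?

w

The two most frequent reciprocal classes, w n+ b+ and w+ n b, are the parental types, so the F1 was w n+ b+ / w+ n b.
The two rarest classes, w+ n+ b+ and w n b, are the double crossovers. Comparing them with the parentals, only the w allele has switched, so w is the middle locus and the order is n – w – b.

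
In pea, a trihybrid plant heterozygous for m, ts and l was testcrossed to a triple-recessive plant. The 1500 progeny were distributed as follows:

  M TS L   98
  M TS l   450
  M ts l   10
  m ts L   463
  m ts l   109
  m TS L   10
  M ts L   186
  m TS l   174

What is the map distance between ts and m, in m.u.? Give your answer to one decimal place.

25.3 m.u.

The two most frequent reciprocal classes, m ts L and M TS l, are the parental types, so the F1 was m ts L / M TS l.
The two rarest classes, m TS L and M ts l, are the double crossovers. Comparing them with the parentals, only the ts allele has switched, so ts is the middle locus and the order is l – ts – m.
Crossovers in the ts–m interval produce the single-crossover classes M ts L and m TS l (186 + 174 = 360) plus the double crossovers (20).
RF(ts–m) = (360 + 20) / 1500 = 380/1500 = 0.2533 → 25.3 m.u.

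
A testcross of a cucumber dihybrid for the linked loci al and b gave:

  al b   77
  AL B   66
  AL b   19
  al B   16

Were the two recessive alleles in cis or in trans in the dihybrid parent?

cis

The two most frequent classes are AL B (66) and al b (77); these are the parental (non-recombinant) types.
So the F1 carried AL B on one chromosome and al b on the other — the recessive alleles are on the same chromosome (cis / coupling).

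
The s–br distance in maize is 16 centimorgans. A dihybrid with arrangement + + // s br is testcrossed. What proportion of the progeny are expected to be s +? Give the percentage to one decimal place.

A map distance of 16 centimorgans corresponds to a recombination frequency of 0.160.
The F1 is + + / s br, so s + is a recombinant gamete class with expected frequency r/2 = 0.160/2 = 0.0800.
That is 0.0800 = 8.0% of the progeny.

8.0%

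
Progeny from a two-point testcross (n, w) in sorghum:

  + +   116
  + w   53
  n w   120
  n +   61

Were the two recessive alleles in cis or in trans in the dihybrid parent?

cis

The two most frequent classes are + + (116) and n w (120); these are the parental (non-recombinant) types.
So the F1 carried + + on one chromosome and n w on the other — the recessive alleles are on the same chromosome (cis / coupling).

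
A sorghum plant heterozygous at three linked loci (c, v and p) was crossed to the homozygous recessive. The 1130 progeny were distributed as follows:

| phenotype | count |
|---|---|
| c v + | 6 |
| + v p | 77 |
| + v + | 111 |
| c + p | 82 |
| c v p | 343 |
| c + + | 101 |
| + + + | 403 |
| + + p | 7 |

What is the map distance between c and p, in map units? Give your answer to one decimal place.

The two most frequent reciprocal classes, + + + and c v p, are the parental types, so the F1 was + + + / c v p.
The two rarest classes, + + p and c v +, are the double crossovers. Comparing them with the parentals, only the p allele has switched, so p is the middle locus and the order is c – p – v.
Crossovers in the c–p interval produce the single-crossover classes c + + and + v p (101 + 77 = 178) plus the double crossovers (13).
RF(c–p) = (178 + 13) / 1130 = 191/1130 = 0.1690 → 16.9 map units.

16.9 map units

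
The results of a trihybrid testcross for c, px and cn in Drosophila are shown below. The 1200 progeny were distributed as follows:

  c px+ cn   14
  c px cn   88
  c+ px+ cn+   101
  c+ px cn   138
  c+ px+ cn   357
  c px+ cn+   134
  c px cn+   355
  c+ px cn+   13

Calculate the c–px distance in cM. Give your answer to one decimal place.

24.9 cM

The two most frequent reciprocal classes, c px cn+ and c+ px+ cn, are the parental types, so the F1 was c px cn+ / c+ px+ cn.
The two rarest classes, c+ px cn+ and c px+ cn, are the double crossovers. Comparing them with the parentals, only the c allele has switched, so c is the middle locus and the order is px – c – cn.
Crossovers in the px–c interval produce the single-crossover classes c px+ cn+ and c+ px cn (134 + 138 = 272) plus the double crossovers (27).
RF(px–c) = (272 + 27) / 1200 = 299/1200 = 0.2492 → 24.9 cM.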